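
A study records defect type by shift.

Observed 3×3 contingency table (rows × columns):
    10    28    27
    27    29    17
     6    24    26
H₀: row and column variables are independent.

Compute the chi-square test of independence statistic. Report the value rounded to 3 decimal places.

Row totals [65, 73, 56], col totals [43, 81, 70], n=194
χ² = (10−14.41)²/14.41 + (28−27.14)²/27.14 + (27−23.45)²/23.45 + (27−16.18)²/16.18 + (29−30.48)²/30.48 + (17−26.34)²/26.34 + (6−12.41)²/12.41 + (24−23.38)²/23.38 + (26−20.21)²/20.21 = 17.5208
df = 4

test statistic = 17.521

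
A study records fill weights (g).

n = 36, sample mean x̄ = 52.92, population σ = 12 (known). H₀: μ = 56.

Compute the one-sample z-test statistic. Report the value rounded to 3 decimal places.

SE = σ/√n = 12/√36 = 2.0000
z = (x̄−μ₀)/SE = (52.92−56)/2.0000 = -1.5400

test statistic = -1.540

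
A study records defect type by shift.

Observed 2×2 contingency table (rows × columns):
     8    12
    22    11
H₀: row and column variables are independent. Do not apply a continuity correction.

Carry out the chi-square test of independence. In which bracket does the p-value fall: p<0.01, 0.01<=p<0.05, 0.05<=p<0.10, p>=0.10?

Row totals [20, 33], col totals [30, 23], n=53
χ² = (8−11.32)²/11.32 + (12−8.68)²/8.68 + (22−18.68)²/18.68 + (11−14.32)²/14.32 = 3.6050
df = 1
p-value (upper-tail) = 0.05761
→ bracket: 0.05<=p<0.10

p-value bracket: 0.05<=p<0.10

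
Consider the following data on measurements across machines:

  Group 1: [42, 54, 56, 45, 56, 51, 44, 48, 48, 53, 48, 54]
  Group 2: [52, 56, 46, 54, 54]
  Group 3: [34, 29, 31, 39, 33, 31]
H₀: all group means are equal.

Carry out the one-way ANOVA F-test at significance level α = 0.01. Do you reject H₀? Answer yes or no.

reject H₀: yes

Group means [49.92, 52.40, 32.83], grand mean 46.000
SSB = Σnᵢ(x̄ᵢ−x̄)² = 1429.050; SSW = ΣΣ(x−x̄ᵢ)² = 370.950
MSB = 1429.050/2 = 714.5250; MSW = 370.950/20 = 18.5475
F = MSB/MSW = 38.5241
df = (2, 20)
p-value (upper-tail) = 0.00000
At α=0.01: p < α → reject H₀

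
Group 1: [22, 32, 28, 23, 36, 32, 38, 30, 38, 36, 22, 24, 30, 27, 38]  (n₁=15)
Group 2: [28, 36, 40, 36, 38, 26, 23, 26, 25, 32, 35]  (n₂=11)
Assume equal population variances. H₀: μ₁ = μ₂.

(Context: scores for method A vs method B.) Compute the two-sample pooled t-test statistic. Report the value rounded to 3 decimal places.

x̄₁=30.400, s₁=5.950, n₁=15
x̄₂=31.364, s₂=5.954, n₂=11
s_p² = [14·5.950² + 10·5.954²]/24 = 35.4227
SE = √(s_p²·(1/15+1/11)) = 2.3626
t = (30.400−31.364)/2.3626 = -0.4079
df = 24

test statistic = -0.408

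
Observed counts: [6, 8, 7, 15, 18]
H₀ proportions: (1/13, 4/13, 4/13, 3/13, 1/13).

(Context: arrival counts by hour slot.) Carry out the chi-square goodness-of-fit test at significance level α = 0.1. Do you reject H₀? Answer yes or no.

n = 54; E_i = n·p_i = [4.15, 16.62, 16.62, 12.46, 4.15]
χ² = (6−4.15)²/4.15 + (8−16.62)²/16.62 + (7−16.62)²/16.62 + (15−12.46)²/12.46 + (18−4.15)²/4.15 = 57.5231
df = 4
p-value (upper-tail) = 0.00000
At α=0.1: p < α → reject H₀

reject H₀: yes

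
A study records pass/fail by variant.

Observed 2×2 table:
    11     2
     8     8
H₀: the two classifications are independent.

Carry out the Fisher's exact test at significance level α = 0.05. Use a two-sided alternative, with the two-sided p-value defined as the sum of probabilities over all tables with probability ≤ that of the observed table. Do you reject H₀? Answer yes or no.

Margins: r₁=13, r₂=16, c₁=19, c₂=10, n=29
p_obs = C(13,11)·C(16,8)/C(29,19); sum pmf over tables with pmf ≤ p_obs
p-value (two-sided) = 0.11421
At α=0.05: p ≥ α → fail to reject H₀

reject H₀: no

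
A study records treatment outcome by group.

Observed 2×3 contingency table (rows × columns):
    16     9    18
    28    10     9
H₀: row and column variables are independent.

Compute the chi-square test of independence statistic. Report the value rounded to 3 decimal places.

Row totals [43, 47], col totals [44, 19, 27], n=90
χ² = (16−21.02)²/21.02 + (9−9.08)²/9.08 + (18−12.90)²/12.90 + (28−22.98)²/22.98 + (10−9.92)²/9.92 + (9−14.10)²/14.10 = 6.1597
df = 2

test statistic = 6.160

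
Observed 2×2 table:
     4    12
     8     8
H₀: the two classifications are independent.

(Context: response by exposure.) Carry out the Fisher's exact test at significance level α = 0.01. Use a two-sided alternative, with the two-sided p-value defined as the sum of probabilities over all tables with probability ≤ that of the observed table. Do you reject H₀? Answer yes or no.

Margins: r₁=16, r₂=16, c₁=12, c₂=20, n=32
p_obs = C(16,4)·C(16,8)/C(32,12); sum pmf over tables with pmf ≤ p_obs
p-value (two-sided) = 0.27337
At α=0.01: p ≥ α → fail to reject H₀

reject H₀: no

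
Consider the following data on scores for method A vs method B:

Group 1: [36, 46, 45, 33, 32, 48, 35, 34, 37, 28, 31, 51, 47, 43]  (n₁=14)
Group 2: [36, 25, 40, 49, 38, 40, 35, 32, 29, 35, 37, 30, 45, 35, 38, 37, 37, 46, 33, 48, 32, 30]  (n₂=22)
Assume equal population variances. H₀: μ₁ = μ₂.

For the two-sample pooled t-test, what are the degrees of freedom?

degrees of freedom = 34

df = n₁ + n₂ − 2 = 14 + 22 − 2 = 34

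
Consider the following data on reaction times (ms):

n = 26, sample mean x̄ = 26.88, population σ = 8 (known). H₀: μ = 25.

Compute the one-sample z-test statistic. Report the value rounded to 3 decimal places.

SE = σ/√n = 8/√26 = 1.5689
z = (x̄−μ₀)/SE = (26.88−25)/1.5689 = 1.1983

test statistic = 1.198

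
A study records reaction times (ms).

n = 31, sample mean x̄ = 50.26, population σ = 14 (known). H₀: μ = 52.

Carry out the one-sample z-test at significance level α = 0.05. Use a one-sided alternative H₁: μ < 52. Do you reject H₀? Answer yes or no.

SE = σ/√n = 14/√31 = 2.5145
z = (x̄−μ₀)/SE = (50.26−52)/2.5145 = -0.6920
p-value (one-sided, H₁ less) = 0.24447
At α=0.05: p ≥ α → fail to reject H₀

reject H₀: no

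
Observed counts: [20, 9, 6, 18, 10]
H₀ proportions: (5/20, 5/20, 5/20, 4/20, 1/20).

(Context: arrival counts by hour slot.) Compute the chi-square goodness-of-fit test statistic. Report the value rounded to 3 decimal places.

test statistic = 27.286

n = 63; E_i = n·p_i = [15.75, 15.75, 15.75, 12.60, 3.15]
χ² = (20−15.75)²/15.75 + (9−15.75)²/15.75 + (6−15.75)²/15.75 + (18−12.60)²/12.60 + (10−3.15)²/3.15 = 27.2857
df = 4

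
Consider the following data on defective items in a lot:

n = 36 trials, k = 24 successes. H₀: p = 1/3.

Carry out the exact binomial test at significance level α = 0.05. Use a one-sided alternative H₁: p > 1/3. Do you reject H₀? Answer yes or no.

reject H₀: yes

Exact binomial: n=36, k=24, p₀=1/3=0.3333
P(X≥24) from Σ C(n,i)·p₀^i·(1−p₀)^(n−i)
p-value (one-sided, H₁ greater) = 0.00004
At α=0.05: p < α → reject H₀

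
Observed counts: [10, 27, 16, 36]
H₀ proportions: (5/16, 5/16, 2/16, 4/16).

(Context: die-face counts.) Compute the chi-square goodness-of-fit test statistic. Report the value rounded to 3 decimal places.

test statistic = 22.065

n = 89; E_i = n·p_i = [27.81, 27.81, 11.12, 22.25]
χ² = (10−27.81)²/27.81 + (27−27.81)²/27.81 + (16−11.12)²/11.12 + (36−22.25)²/22.25 = 22.0652
df = 3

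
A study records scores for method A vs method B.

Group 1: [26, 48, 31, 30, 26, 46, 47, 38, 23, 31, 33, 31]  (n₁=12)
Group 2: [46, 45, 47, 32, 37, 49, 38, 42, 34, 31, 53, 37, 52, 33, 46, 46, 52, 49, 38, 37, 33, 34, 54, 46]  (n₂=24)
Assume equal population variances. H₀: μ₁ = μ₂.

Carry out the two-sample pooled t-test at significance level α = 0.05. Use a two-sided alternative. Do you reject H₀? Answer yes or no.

reject H₀: yes

x̄₁=34.167, s₁=8.622, n₁=12
x̄₂=42.125, s₂=7.456, n₂=24
s_p² = [11·8.622² + 23·7.456²]/34 = 61.6556
SE = √(s_p²·(1/12+1/24)) = 2.7761
t = (34.167−42.125)/2.7761 = -2.8667
df = 34
p-value (two-sided) = 0.00707
At α=0.05: p < α → reject H₀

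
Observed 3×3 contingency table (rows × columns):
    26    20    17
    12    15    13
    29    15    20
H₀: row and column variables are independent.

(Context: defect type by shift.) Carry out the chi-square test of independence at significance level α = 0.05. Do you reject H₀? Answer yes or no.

reject H₀: no

Row totals [63, 40, 64], col totals [67, 50, 50], n=167
χ² = (26−25.28)²/25.28 + (20−18.86)²/18.86 + (17−18.86)²/18.86 + (12−16.05)²/16.05 + (15−11.98)²/11.98 + (13−11.98)²/11.98 + (29−25.68)²/25.68 + (15−19.16)²/19.16 + (20−19.16)²/19.16 = 3.5161
df = 4
p-value (upper-tail) = 0.47544
At α=0.05: p ≥ α → fail to reject H₀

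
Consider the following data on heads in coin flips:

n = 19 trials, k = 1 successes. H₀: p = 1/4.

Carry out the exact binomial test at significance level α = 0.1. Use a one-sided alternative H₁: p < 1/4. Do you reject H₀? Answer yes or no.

Exact binomial: n=19, k=1, p₀=1/4=0.2500
P(X≤1) from Σ C(n,i)·p₀^i·(1−p₀)^(n−i)
p-value (one-sided, H₁ less) = 0.03101
At α=0.1: p < α → reject H₀

reject H₀: yes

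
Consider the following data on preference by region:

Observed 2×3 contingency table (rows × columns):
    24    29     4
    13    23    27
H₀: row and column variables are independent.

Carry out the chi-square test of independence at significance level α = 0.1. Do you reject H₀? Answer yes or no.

Row totals [57, 63], col totals [37, 52, 31], n=120
χ² = (24−17.57)²/17.57 + (29−24.70)²/24.70 + (4−14.72)²/14.72 + (13−19.43)²/19.43 + (23−27.30)²/27.30 + (27−16.27)²/16.27 = 20.7790
df = 2
p-value (upper-tail) = 0.00003
At α=0.1: p < α → reject H₀

reject H₀: yes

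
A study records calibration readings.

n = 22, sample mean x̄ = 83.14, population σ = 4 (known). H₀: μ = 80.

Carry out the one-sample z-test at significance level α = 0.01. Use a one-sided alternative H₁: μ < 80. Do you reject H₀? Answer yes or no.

SE = σ/√n = 4/√22 = 0.8528
z = (x̄−μ₀)/SE = (83.14−80)/0.8528 = 3.6820
p-value (one-sided, H₁ less) = 0.99988
At α=0.01: p ≥ α → fail to reject H₀

reject H₀: no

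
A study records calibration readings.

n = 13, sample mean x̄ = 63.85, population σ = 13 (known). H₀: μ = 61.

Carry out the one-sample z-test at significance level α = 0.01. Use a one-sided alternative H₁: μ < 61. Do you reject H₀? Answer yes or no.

SE = σ/√n = 13/√13 = 3.6056
z = (x̄−μ₀)/SE = (63.85−61)/3.6056 = 0.7904
p-value (one-sided, H₁ less) = 0.78537
At α=0.01: p ≥ α → fail to reject H₀

reject H₀: no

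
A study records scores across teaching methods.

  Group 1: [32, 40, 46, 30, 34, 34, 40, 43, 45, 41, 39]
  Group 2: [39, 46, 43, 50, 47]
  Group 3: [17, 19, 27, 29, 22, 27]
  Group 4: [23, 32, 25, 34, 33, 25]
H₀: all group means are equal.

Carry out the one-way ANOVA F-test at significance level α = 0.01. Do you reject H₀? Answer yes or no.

Group means [38.55, 45.00, 23.50, 28.67], grand mean 34.357
SSB = Σnᵢ(x̄ᵢ−x̄)² = 1660.868; SSW = ΣΣ(x−x̄ᵢ)² = 591.561
MSB = 1660.868/3 = 553.6227; MSW = 591.561/24 = 24.6484
F = MSB/MSW = 22.4608
df = (3, 24)
p-value (upper-tail) = 0.00000
At α=0.01: p < α → reject H₀

reject H₀: yes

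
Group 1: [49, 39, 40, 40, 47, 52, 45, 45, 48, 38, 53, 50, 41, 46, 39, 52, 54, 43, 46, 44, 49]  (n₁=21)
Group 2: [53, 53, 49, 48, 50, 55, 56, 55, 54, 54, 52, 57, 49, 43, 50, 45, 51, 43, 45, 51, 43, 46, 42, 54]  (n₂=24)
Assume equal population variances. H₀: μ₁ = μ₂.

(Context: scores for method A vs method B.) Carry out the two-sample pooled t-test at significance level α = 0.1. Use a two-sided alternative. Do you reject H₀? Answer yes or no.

x̄₁=45.714, s₁=4.981, n₁=21
x̄₂=49.917, s₂=4.615, n₂=24
s_p² = [20·4.981² + 23·4.615²]/43 = 22.9330
SE = √(s_p²·(1/21+1/24)) = 1.4309
t = (45.714−49.917)/1.4309 = -2.9368
df = 43
p-value (two-sided) = 0.00531
At α=0.1: p < α → reject H₀

reject H₀: yes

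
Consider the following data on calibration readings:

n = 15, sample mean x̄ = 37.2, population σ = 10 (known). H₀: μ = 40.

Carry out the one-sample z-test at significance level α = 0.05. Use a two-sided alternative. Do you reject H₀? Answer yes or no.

reject H₀: no

SE = σ/√n = 10/√15 = 2.5820
z = (x̄−μ₀)/SE = (37.2−40)/2.5820 = -1.0844
p-value (two-sided) = 0.27817
At α=0.05: p ≥ α → fail to reject H₀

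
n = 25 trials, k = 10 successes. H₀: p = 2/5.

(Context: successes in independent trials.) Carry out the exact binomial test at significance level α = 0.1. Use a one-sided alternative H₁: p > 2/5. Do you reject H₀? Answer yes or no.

Exact binomial: n=25, k=10, p₀=2/5=0.4000
P(X≥10) from Σ C(n,i)·p₀^i·(1−p₀)^(n−i)
p-value (one-sided, H₁ greater) = 0.57538
At α=0.1: p ≥ α → fail to reject H₀

reject H₀: no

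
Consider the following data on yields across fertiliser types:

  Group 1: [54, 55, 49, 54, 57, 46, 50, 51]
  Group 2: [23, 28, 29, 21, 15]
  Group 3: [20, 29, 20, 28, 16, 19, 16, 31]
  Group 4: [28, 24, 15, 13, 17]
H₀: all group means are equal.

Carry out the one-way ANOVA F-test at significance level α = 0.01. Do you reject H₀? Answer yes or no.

reject H₀: yes

Group means [52.00, 23.20, 22.38, 19.40], grand mean 31.077
SSB = Σnᵢ(x̄ᵢ−x̄)² = 5099.971; SSW = ΣΣ(x−x̄ᵢ)² = 635.875
MSB = 5099.971/3 = 1699.9904; MSW = 635.875/22 = 28.9034
F = MSB/MSW = 58.8163
df = (3, 22)
p-value (upper-tail) = 0.00000
At α=0.01: p < α → reject H₀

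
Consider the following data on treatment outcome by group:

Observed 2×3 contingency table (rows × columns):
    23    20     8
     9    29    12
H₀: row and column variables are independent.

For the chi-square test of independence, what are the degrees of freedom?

degrees of freedom = 2

df = (r−1)(c−1) = (2−1)·(3−1) = 2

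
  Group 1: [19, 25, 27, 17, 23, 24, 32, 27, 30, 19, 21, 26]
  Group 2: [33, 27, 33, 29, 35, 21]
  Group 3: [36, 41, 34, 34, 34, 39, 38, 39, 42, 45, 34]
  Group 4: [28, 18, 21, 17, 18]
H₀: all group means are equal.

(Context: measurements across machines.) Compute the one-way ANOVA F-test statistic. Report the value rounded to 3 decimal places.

test statistic = 25.569

Group means [24.17, 29.67, 37.82, 20.40], grand mean 29.000
SSB = Σnᵢ(x̄ᵢ−x̄)² = 1508.164; SSW = ΣΣ(x−x̄ᵢ)² = 589.836
MSB = 1508.164/3 = 502.7212; MSW = 589.836/30 = 19.6612
F = MSB/MSW = 25.5692
df = (3, 30)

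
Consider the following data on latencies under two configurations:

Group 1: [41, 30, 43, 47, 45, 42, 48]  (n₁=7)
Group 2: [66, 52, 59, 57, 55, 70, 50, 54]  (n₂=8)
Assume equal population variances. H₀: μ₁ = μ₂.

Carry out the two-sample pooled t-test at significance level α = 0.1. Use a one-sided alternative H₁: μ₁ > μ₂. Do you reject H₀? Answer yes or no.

x̄₁=42.286, s₁=5.992, n₁=7
x̄₂=57.875, s₂=6.917, n₂=8
s_p² = [6·5.992² + 7·6.917²]/13 = 42.3310
SE = √(s_p²·(1/7+1/8)) = 3.3673
t = (42.286−57.875)/3.3673 = -4.6296
df = 13
p-value (one-sided, H₁ greater) = 0.99976
At α=0.1: p ≥ α → fail to reject H₀

reject H₀: no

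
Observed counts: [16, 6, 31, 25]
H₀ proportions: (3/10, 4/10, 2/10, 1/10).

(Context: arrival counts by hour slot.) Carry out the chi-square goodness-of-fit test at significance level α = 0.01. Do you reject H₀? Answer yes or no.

n = 78; E_i = n·p_i = [23.40, 31.20, 15.60, 7.80]
χ² = (16−23.40)²/23.40 + (6−31.20)²/31.20 + (31−15.60)²/15.60 + (25−7.80)²/7.80 = 75.8248
df = 3
p-value (upper-tail) = 0.00000
At α=0.01: p < α → reject H₀

reject H₀: yes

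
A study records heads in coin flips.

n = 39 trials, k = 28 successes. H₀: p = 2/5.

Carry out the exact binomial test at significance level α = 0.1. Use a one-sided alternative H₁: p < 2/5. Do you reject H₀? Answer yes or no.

reject H₀: no

Exact binomial: n=39, k=28, p₀=2/5=0.4000
P(X≤28) from Σ C(n,i)·p₀^i·(1−p₀)^(n−i)
p-value (one-sided, H₁ less) = 0.99999
At α=0.1: p ≥ α → fail to reject H₀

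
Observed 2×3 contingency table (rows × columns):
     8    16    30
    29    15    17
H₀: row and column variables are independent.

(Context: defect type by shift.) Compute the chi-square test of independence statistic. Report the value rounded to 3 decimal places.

Row totals [54, 61], col totals [37, 31, 47], n=115
χ² = (8−17.37)²/17.37 + (16−14.56)²/14.56 + (30−22.07)²/22.07 + (29−19.63)²/19.63 + (15−16.44)²/16.44 + (17−24.93)²/24.93 = 15.1771
df = 2

test statistic = 15.177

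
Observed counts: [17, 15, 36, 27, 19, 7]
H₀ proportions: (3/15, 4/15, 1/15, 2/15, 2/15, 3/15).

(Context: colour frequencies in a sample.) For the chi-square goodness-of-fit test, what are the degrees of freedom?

degrees of freedom = 5

df = k − 1 = 6 − 1 = 5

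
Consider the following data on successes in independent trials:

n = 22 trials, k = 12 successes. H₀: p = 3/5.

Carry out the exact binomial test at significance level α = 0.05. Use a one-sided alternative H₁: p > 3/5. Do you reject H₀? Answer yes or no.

reject H₀: no

Exact binomial: n=22, k=12, p₀=3/5=0.6000
P(X≥12) from Σ C(n,i)·p₀^i·(1−p₀)^(n−i)
p-value (one-sided, H₁ greater) = 0.77195
At α=0.05: p ≥ α → fail to reject H₀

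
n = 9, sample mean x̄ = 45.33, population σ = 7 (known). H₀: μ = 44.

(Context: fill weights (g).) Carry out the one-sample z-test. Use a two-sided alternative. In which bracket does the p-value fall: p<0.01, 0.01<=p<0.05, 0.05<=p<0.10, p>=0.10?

p-value bracket: p>=0.10

SE = σ/√n = 7/√9 = 2.3333
z = (x̄−μ₀)/SE = (45.33−44)/2.3333 = 0.5700
p-value (two-sided) = 0.56868
→ bracket: p>=0.10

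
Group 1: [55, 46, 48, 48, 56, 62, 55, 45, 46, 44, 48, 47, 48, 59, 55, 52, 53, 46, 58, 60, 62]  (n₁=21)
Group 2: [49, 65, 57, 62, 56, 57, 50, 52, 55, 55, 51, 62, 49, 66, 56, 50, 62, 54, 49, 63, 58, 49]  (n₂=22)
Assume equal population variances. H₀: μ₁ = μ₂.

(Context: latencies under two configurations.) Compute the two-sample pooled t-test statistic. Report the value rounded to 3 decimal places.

test statistic = -2.119

x̄₁=52.048, s₁=5.929, n₁=21
x̄₂=55.773, s₂=5.597, n₂=22
s_p² = [20·5.929² + 21·5.597²]/41 = 33.1906
SE = √(s_p²·(1/21+1/22)) = 1.7576
t = (52.048−55.773)/1.7576 = -2.1194
df = 41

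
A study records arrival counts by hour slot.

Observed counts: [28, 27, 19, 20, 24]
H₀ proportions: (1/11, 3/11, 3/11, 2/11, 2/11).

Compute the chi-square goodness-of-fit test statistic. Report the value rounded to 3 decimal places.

test statistic = 34.446

n = 118; E_i = n·p_i = [10.73, 32.18, 32.18, 21.45, 21.45]
χ² = (28−10.73)²/10.73 + (27−32.18)²/32.18 + (19−32.18)²/32.18 + (20−21.45)²/21.45 + (24−21.45)²/21.45 = 34.4463
df = 4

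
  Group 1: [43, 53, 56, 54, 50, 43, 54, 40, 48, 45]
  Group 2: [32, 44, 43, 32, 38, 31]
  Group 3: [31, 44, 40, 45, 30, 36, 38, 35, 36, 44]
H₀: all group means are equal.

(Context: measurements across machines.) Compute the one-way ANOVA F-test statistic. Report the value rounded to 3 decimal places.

Group means [48.60, 36.67, 37.90], grand mean 41.731
SSB = Σnᵢ(x̄ᵢ−x̄)² = 772.482; SSW = ΣΣ(x−x̄ᵢ)² = 710.633
MSB = 772.482/2 = 386.2410; MSW = 710.633/23 = 30.8971
F = MSB/MSW = 12.5009
df = (2, 23)

test statistic = 12.501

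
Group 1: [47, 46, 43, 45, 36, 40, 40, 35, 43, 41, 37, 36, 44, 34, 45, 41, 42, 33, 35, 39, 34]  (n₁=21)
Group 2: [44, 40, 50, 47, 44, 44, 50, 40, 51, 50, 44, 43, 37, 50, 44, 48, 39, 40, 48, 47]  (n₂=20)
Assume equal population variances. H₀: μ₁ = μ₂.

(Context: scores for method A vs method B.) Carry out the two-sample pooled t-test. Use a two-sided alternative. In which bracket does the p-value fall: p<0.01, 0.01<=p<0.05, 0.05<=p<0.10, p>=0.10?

x̄₁=39.810, s₁=4.400, n₁=21
x̄₂=45.000, s₂=4.267, n₂=20
s_p² = [20·4.400² + 19·4.267²]/39 = 18.8010
SE = √(s_p²·(1/21+1/20)) = 1.3547
t = (39.810−45.000)/1.3547 = -3.8313
df = 39
p-value (two-sided) = 0.00045
→ bracket: p<0.01

p-value bracket: p<0.01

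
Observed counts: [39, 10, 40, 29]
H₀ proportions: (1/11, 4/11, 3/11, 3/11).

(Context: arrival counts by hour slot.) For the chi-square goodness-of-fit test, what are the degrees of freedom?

df = k − 1 = 4 − 1 = 3

degrees of freedom = 3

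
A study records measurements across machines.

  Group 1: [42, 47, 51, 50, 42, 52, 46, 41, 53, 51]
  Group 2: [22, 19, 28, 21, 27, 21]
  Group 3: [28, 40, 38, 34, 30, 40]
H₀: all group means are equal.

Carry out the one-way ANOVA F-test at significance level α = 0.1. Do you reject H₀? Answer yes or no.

Group means [47.50, 23.00, 35.00], grand mean 37.409
SSB = Σnᵢ(x̄ᵢ−x̄)² = 2298.818; SSW = ΣΣ(x−x̄ᵢ)² = 386.500
MSB = 2298.818/2 = 1149.4091; MSW = 386.500/19 = 20.3421
F = MSB/MSW = 56.5039
df = (2, 19)
p-value (upper-tail) = 0.00000
At α=0.1: p < α → reject H₀

reject H₀: yes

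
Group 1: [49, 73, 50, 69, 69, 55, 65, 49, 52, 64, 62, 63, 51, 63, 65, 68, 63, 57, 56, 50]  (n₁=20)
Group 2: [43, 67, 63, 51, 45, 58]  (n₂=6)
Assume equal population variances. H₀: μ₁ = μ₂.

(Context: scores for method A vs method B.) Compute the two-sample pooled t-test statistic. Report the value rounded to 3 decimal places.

x̄₁=59.650, s₁=7.700, n₁=20
x̄₂=54.500, s₂=9.752, n₂=6
s_p² = [19·7.700² + 5·9.752²]/24 = 66.7521
SE = √(s_p²·(1/20+1/6)) = 3.8030
t = (59.650−54.500)/3.8030 = 1.3542
df = 24

test statistic = 1.354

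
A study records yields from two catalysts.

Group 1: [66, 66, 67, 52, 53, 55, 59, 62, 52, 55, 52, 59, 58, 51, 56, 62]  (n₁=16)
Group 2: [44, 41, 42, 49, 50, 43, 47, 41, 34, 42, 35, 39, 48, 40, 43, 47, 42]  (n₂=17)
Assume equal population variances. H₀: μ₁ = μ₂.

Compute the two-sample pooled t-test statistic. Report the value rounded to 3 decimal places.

test statistic = 8.671

x̄₁=57.812, s₁=5.456, n₁=16
x̄₂=42.765, s₂=4.493, n₂=17
s_p² = [15·5.456² + 16·4.493²]/31 = 24.8225
SE = √(s_p²·(1/16+1/17)) = 1.7354
t = (57.812−42.765)/1.7354 = 8.6712
df = 31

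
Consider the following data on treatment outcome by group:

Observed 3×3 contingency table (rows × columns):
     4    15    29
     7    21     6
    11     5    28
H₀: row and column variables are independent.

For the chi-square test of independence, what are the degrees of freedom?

df = (r−1)(c−1) = (3−1)·(3−1) = 4

degrees of freedom = 4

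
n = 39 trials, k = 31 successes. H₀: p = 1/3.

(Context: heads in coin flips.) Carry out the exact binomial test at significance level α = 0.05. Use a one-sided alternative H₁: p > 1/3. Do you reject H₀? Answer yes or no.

Exact binomial: n=39, k=31, p₀=1/3=0.3333
P(X≥31) from Σ C(n,i)·p₀^i·(1−p₀)^(n−i)
p-value (one-sided, H₁ greater) = 0.00000
At α=0.05: p < α → reject H₀

reject H₀: yes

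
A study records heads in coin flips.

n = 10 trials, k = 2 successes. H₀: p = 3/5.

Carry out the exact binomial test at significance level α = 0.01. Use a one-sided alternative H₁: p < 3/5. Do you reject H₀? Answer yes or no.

reject H₀: no

Exact binomial: n=10, k=2, p₀=3/5=0.6000
P(X≤2) from Σ C(n,i)·p₀^i·(1−p₀)^(n−i)
p-value (one-sided, H₁ less) = 0.01229
At α=0.01: p ≥ α → fail to reject H₀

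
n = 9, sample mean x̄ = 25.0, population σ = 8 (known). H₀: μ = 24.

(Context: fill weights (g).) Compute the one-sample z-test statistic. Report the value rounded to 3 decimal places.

SE = σ/√n = 8/√9 = 2.6667
z = (x̄−μ₀)/SE = (25.0−24)/2.6667 = 0.3750

test statistic = 0.375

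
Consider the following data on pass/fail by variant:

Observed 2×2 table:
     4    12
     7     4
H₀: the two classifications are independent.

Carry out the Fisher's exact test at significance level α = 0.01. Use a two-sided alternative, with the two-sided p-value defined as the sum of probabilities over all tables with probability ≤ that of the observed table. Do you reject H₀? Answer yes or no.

reject H₀: no

Margins: r₁=16, r₂=11, c₁=11, c₂=16, n=27
p_obs = C(16,4)·C(11,7)/C(27,11); sum pmf over tables with pmf ≤ p_obs
p-value (two-sided) = 0.06076
At α=0.01: p ≥ α → fail to reject H₀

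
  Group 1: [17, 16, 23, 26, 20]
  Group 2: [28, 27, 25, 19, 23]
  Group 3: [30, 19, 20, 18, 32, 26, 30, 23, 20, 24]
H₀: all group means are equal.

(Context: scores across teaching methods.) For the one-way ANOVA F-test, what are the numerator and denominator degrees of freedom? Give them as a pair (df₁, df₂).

degrees of freedom = [2, 17]

k = 3 groups, N = 20 total
df = (k−1, N−k) = (3−1, 20−3) = (2, 17)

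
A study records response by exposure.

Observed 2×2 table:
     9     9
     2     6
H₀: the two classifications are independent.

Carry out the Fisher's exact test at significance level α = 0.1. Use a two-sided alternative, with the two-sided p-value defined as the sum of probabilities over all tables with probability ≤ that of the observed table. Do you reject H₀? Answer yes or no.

reject H₀: no

Margins: r₁=18, r₂=8, c₁=11, c₂=15, n=26
p_obs = C(18,9)·C(8,2)/C(26,11); sum pmf over tables with pmf ≤ p_obs
p-value (two-sided) = 0.39451
At α=0.1: p ≥ α → fail to reject H₀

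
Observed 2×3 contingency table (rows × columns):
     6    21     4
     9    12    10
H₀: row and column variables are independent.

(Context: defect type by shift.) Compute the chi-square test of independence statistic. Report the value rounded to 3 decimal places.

Row totals [31, 31], col totals [15, 33, 14], n=62
χ² = (6−7.50)²/7.50 + (21−16.50)²/16.50 + (4−7.00)²/7.00 + (9−7.50)²/7.50 + (12−16.50)²/16.50 + (10−7.00)²/7.00 = 5.6260
df = 2

test statistic = 5.626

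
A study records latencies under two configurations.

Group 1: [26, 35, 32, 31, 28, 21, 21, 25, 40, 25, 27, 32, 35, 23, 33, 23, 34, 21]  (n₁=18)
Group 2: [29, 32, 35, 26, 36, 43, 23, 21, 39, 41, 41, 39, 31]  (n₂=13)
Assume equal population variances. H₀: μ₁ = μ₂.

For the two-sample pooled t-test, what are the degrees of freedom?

df = n₁ + n₂ − 2 = 18 + 13 − 2 = 29

degrees of freedom = 29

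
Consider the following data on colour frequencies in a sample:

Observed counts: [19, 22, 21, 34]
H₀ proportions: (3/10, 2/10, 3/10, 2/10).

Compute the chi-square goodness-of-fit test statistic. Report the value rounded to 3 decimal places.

test statistic = 17.264

n = 96; E_i = n·p_i = [28.80, 19.20, 28.80, 19.20]
χ² = (19−28.80)²/28.80 + (22−19.20)²/19.20 + (21−28.80)²/28.80 + (34−19.20)²/19.20 = 17.2639
df = 3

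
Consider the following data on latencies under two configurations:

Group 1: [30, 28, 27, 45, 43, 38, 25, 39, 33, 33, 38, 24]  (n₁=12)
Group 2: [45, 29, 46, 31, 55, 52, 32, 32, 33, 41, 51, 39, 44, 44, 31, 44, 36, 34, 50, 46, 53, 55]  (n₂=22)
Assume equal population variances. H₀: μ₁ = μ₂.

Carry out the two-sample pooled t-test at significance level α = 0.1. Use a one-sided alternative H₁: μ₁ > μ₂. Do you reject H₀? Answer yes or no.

reject H₀: no

x̄₁=33.583, s₁=7.012, n₁=12
x̄₂=41.955, s₂=8.616, n₂=22
s_p² = [11·7.012² + 21·8.616²]/32 = 65.6210
SE = √(s_p²·(1/12+1/22)) = 2.9071
t = (33.583−41.955)/2.9071 = -2.8796
df = 32
p-value (one-sided, H₁ greater) = 0.99648
At α=0.1: p ≥ α → fail to reject H₀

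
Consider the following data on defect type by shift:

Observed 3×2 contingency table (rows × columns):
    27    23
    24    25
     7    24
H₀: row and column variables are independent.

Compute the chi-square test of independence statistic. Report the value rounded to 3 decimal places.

Row totals [50, 49, 31], col totals [58, 72], n=130
χ² = (27−22.31)²/22.31 + (23−27.69)²/27.69 + (24−21.86)²/21.86 + (25−27.14)²/27.14 + (7−13.83)²/13.83 + (24−17.17)²/17.17 = 8.2510
df = 2

test statistic = 8.251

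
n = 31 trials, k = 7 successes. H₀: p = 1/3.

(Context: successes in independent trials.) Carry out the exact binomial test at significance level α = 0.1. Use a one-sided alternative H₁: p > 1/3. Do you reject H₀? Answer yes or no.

Exact binomial: n=31, k=7, p₀=1/3=0.3333
P(X≥7) from Σ C(n,i)·p₀^i·(1−p₀)^(n−i)
p-value (one-sided, H₁ greater) = 0.93229
At α=0.1: p ≥ α → fail to reject H₀

reject H₀: no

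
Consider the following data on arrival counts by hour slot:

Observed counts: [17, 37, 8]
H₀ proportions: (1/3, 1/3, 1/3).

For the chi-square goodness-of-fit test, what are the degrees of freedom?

df = k − 1 = 3 − 1 = 2

degrees of freedom = 2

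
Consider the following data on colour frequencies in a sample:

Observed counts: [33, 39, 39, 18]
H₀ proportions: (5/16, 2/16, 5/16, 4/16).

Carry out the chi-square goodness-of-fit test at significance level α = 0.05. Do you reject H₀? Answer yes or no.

n = 129; E_i = n·p_i = [40.31, 16.12, 40.31, 32.25]
χ² = (33−40.31)²/40.31 + (39−16.12)²/16.12 + (39−40.31)²/40.31 + (18−32.25)²/32.25 = 40.1163
df = 3
p-value (upper-tail) = 0.00000
At α=0.05: p < α → reject H₀

reject H₀: yes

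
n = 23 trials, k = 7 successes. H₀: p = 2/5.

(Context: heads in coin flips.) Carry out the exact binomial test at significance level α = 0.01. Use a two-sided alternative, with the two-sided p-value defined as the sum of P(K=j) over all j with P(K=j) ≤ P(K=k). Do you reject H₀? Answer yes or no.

reject H₀: no

Exact binomial: n=23, k=7, p₀=2/5=0.4000
P(X=j) = C(n,j)·p₀^j·(1−p₀)^(n−j); p = Σ P(X=j) over j with P(X=j) ≤ P(X=7)
p-value (two-sided) = 0.40091
At α=0.01: p ≥ α → fail to reject H₀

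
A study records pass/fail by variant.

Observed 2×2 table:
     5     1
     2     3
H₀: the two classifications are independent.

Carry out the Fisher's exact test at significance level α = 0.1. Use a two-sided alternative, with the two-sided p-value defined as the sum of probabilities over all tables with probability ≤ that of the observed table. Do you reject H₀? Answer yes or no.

Margins: r₁=6, r₂=5, c₁=7, c₂=4, n=11
p_obs = C(6,5)·C(5,2)/C(11,7); sum pmf over tables with pmf ≤ p_obs
p-value (two-sided) = 0.24242
At α=0.1: p ≥ α → fail to reject H₀

reject H₀: no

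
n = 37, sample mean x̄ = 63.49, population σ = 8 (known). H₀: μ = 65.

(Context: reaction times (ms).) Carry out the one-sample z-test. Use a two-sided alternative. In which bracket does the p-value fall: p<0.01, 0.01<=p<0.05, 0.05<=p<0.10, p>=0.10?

SE = σ/√n = 8/√37 = 1.3152
z = (x̄−μ₀)/SE = (63.49−65)/1.3152 = -1.1481
p-value (two-sided) = 0.25092
→ bracket: p>=0.10

p-value bracket: p>=0.10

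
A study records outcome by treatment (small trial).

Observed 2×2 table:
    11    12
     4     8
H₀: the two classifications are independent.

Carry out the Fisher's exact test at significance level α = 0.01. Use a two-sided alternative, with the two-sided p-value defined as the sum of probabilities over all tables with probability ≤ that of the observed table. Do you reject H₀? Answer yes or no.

reject H₀: no

Margins: r₁=23, r₂=12, c₁=15, c₂=20, n=35
p_obs = C(23,11)·C(12,4)/C(35,15); sum pmf over tables with pmf ≤ p_obs
p-value (two-sided) = 0.48854
At α=0.01: p ≥ α → fail to reject H₀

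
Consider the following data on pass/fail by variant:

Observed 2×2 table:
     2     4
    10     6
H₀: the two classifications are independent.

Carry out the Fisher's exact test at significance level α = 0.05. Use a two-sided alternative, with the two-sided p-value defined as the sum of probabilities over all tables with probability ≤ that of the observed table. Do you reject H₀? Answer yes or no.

Margins: r₁=6, r₂=16, c₁=12, c₂=10, n=22
p_obs = C(6,2)·C(16,10)/C(22,12); sum pmf over tables with pmf ≤ p_obs
p-value (two-sided) = 0.34763
At α=0.05: p ≥ α → fail to reject H₀

reject H₀: no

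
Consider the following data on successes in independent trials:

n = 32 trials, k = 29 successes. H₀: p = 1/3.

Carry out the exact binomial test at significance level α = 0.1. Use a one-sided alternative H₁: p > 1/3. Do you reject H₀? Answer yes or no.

Exact binomial: n=32, k=29, p₀=1/3=0.3333
P(X≥29) from Σ C(n,i)·p₀^i·(1−p₀)^(n−i)
p-value (one-sided, H₁ greater) = 0.00000
At α=0.1: p < α → reject H₀

reject H₀: yes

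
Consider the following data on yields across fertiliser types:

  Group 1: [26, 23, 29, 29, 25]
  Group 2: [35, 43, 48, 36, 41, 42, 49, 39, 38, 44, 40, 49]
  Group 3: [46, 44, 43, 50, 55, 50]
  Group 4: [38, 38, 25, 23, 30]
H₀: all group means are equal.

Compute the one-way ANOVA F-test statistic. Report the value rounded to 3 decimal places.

test statistic = 23.601

Group means [26.40, 42.00, 48.00, 30.80], grand mean 38.500
SSB = Σnᵢ(x̄ᵢ−x̄)² = 1717.000; SSW = ΣΣ(x−x̄ᵢ)² = 582.000
MSB = 1717.000/3 = 572.3333; MSW = 582.000/24 = 24.2500
F = MSB/MSW = 23.6014
df = (3, 24)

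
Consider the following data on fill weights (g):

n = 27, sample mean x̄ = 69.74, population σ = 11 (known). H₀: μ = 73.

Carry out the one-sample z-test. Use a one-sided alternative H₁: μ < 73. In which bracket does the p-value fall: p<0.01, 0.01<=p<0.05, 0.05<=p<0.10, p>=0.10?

SE = σ/√n = 11/√27 = 2.1170
z = (x̄−μ₀)/SE = (69.74−73)/2.1170 = -1.5400
p-value (one-sided, H₁ less) = 0.06179
→ bracket: 0.05<=p<0.10

p-value bracket: 0.05<=p<0.10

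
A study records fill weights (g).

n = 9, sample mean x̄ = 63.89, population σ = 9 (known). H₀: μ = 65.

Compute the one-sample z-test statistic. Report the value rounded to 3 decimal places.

SE = σ/√n = 9/√9 = 3.0000
z = (x̄−μ₀)/SE = (63.89−65)/3.0000 = -0.3700

test statistic = -0.370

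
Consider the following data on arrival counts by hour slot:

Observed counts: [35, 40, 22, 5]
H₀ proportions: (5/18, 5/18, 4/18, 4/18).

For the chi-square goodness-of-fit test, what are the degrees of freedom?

degrees of freedom = 3

df = k − 1 = 4 − 1 = 3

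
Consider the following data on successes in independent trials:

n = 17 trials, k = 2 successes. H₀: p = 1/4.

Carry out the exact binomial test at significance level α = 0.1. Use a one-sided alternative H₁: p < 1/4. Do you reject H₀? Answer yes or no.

Exact binomial: n=17, k=2, p₀=1/4=0.2500
P(X≤2) from Σ C(n,i)·p₀^i·(1−p₀)^(n−i)
p-value (one-sided, H₁ less) = 0.16370
At α=0.1: p ≥ α → fail to reject H₀

reject H₀: no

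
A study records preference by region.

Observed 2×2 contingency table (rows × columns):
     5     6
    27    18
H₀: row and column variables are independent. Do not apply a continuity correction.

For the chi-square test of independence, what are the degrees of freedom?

df = (r−1)(c−1) = (2−1)·(2−1) = 1

degrees of freedom = 1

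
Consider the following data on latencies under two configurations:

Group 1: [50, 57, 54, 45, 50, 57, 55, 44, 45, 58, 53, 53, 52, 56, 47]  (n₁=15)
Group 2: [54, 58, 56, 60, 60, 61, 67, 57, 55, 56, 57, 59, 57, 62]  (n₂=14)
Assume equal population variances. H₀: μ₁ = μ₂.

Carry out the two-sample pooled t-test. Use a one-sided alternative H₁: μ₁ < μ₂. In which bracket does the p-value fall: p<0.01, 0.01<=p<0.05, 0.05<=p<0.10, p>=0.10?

x̄₁=51.733, s₁=4.713, n₁=15
x̄₂=58.500, s₂=3.368, n₂=14
s_p² = [14·4.713² + 13·3.368²]/27 = 16.9790
SE = √(s_p²·(1/15+1/14)) = 1.5312
t = (51.733−58.500)/1.5312 = -4.4191
df = 27
p-value (one-sided, H₁ less) = 0.00007
→ bracket: p<0.01

p-value bracket: p<0.01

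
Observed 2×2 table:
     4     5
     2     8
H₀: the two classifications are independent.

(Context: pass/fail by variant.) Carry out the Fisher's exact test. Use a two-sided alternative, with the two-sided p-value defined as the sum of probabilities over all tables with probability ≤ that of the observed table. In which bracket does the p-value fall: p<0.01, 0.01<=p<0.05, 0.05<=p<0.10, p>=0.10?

p-value bracket: p>=0.10

Margins: r₁=9, r₂=10, c₁=6, c₂=13, n=19
p_obs = C(9,4)·C(10,2)/C(19,6); sum pmf over tables with pmf ≤ p_obs
p-value (two-sided) = 0.34985
→ bracket: p>=0.10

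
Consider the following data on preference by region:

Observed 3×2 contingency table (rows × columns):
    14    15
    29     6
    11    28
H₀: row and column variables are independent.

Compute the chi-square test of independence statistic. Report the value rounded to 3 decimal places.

test statistic = 22.369

Row totals [29, 35, 39], col totals [54, 49], n=103
χ² = (14−15.20)²/15.20 + (15−13.80)²/13.80 + (29−18.35)²/18.35 + (6−16.65)²/16.65 + (11−20.45)²/20.45 + (28−18.55)²/18.55 = 22.3690
df = 2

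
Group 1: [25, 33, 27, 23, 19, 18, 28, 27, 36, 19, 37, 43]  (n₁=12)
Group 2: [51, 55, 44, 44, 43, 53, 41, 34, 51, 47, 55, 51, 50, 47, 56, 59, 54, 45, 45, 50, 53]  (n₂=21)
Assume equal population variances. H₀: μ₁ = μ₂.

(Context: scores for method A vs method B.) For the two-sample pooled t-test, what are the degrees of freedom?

degrees of freedom = 31

df = n₁ + n₂ − 2 = 12 + 21 − 2 = 31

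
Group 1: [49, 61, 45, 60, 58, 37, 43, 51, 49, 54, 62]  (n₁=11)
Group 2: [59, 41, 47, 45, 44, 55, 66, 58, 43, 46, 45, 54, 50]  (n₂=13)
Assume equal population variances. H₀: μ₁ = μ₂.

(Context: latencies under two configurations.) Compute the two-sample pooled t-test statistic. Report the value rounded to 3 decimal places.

test statistic = 0.468

x̄₁=51.727, s₁=8.113, n₁=11
x̄₂=50.231, s₂=7.540, n₂=13
s_p² = [10·8.113² + 12·7.540²]/22 = 60.9313
SE = √(s_p²·(1/11+1/13)) = 3.1978
t = (51.727−50.231)/3.1978 = 0.4680
df = 22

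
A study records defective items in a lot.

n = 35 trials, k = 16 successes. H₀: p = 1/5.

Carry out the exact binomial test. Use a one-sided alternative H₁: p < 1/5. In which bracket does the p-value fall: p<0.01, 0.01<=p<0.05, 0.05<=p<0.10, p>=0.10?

p-value bracket: p>=0.10

Exact binomial: n=35, k=16, p₀=1/5=0.2000
P(X≤16) from Σ C(n,i)·p₀^i·(1−p₀)^(n−i)
p-value (one-sided, H₁ less) = 0.99986
→ bracket: p>=0.10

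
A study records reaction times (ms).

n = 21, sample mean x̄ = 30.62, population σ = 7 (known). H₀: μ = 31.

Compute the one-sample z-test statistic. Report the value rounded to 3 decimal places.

SE = σ/√n = 7/√21 = 1.5275
z = (x̄−μ₀)/SE = (30.62−31)/1.5275 = -0.2488

test statistic = -0.249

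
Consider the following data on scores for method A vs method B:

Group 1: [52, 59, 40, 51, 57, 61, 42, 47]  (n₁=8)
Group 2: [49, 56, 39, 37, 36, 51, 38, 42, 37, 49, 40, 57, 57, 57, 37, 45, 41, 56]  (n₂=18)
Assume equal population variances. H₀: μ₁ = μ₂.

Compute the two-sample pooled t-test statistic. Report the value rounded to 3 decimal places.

test statistic = 1.562

x̄₁=51.125, s₁=7.736, n₁=8
x̄₂=45.778, s₂=8.186, n₂=18
s_p² = [7·7.736² + 17·8.186²]/24 = 64.9161
SE = √(s_p²·(1/8+1/18)) = 3.4236
t = (51.125−45.778)/3.4236 = 1.5619
df = 24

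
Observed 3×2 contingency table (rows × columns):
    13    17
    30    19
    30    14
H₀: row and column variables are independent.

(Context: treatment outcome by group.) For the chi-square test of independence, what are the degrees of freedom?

df = (r−1)(c−1) = (3−1)·(2−1) = 2

degrees of freedom = 2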